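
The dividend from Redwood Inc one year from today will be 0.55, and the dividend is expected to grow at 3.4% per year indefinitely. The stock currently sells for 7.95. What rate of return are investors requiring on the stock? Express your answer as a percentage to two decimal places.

10.32%

P = D₁/(r − g) ⇒ r = D₁/P + g = 0.5500/7.95 + 0.034 = 0.069182 + 0.034 = 0.103182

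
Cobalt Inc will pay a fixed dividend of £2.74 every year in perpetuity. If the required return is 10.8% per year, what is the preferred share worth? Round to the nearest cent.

Level perpetuity: PV = C / r = £2.74 / 0.108 = £25.37

£25.37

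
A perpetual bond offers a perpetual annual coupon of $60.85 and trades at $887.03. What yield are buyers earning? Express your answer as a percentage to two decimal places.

6.86%

P = C/r ⇒ r = C/P = $60.85/$887.03 = 0.068600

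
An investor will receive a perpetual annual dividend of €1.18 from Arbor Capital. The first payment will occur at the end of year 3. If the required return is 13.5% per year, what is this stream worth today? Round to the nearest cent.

Value at end of year 2: C / r = €1.18 / 0.135 = €8.7407
Discount to today: PV = €8.7407 / (1 + 0.135)^2 = €8.7407 / 1.288225 = €6.79

€6.79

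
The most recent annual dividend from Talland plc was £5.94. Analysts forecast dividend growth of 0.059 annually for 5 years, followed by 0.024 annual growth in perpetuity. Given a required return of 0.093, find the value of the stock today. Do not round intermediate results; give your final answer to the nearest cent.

D_1 = 6.29046
D_2 = 6.66160
D_3 = 7.05463
D_4 = 7.47085
D_5 = 7.91164
Terminal value at year 5: TV = D_5×(1+g_2)/(r−g_2) = 8.10151/0.069 = 117.41325
P_0 = D_1/(1+r)^1 + D_2/(1+r)^2 + D_3/(1+r)^3 + D_4/(1+r)^4 + D_5/(1+r)^5 + TV/(1+r)^5
    = 5.75522 + 5.57620 + 5.40274 + 5.23467 + 5.07184 + 75.26903 = 102.30970

£102.31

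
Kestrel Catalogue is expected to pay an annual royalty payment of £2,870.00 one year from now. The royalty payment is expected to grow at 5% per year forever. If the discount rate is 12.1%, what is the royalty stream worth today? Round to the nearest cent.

Growing perpetuity: P = D₁ / (r − g) = £2,870.0000 / (0.121 − 0.05) = £40,422.54

£40422.54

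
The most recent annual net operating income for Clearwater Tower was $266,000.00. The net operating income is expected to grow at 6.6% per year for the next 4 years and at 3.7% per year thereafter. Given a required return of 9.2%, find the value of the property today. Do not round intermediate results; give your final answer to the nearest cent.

D_1 = 283556.00000
D_2 = 302270.69600
D_3 = 322220.56194
D_4 = 343487.11902
Terminal value at year 4: TV = D_4×(1+g_2)/(r−g_2) = 356196.14243/0.055 = 6476293.49868
P_0 = D_1/(1+r)^1 + D_2/(1+r)^2 + D_3/(1+r)^3 + D_4/(1+r)^4 + TV/(1+r)^4
    = 259666.66667 + 253484.12698 + 247448.79063 + 241557.15276 + 4554450.31650 = 5556607.05353

$5556607.05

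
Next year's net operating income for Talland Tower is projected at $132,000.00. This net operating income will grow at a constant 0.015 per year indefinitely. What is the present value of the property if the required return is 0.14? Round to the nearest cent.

$1056000.00

Growing perpetuity: P = D₁ / (r − g) = $132,000.0000 / (0.14 − 0.015) = $1,056,000.00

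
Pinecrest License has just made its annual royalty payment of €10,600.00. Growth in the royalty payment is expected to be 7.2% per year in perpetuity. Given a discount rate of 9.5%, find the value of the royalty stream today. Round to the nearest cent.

D₁ = D₀ × (1 + g) = €10,600.00 × 1.072 = €11,363.2000
Growing perpetuity: P = D₁ / (r − g) = €11,363.2000 / (0.095 − 0.072) = €494,052.17

€494052.17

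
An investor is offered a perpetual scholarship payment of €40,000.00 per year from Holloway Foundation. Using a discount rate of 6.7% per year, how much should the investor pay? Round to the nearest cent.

Level perpetuity: PV = C / r = €40,000.00 / 0.067 = €597,014.93

€597014.93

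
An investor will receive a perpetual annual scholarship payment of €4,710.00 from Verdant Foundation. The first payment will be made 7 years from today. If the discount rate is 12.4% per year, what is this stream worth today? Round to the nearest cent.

€18836.55

Value at end of year 6: C / r = €4,710.00 / 0.124 = €37,983.8710
Discount to today: PV = €37,983.8710 / (1 + 0.124)^6 = €37,983.8710 / 2.016498 = €18,836.55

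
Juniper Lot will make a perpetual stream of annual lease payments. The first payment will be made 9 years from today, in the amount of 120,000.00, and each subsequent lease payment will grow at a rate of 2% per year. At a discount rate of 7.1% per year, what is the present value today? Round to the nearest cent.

Value at end of year 8: C₁ / (r − g) = 120,000.00 / (0.071 − 0.02) = 2,352,941.1765
Discount to today: PV = 2,352,941.1765 / (1 + 0.071)^8 = 2,352,941.1765 / 1.731075 = 1,359,237.36

1359237.36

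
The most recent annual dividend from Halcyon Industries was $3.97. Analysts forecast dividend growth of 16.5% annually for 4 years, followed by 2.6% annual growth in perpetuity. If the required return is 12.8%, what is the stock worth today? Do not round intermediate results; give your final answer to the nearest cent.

$62.66

D_1 = 4.62505
D_2 = 5.38818
D_3 = 6.27723
D_4 = 7.31298
Terminal value at year 4: TV = D_4×(1+g_2)/(r−g_2) = 7.50311/0.102 = 73.55995
P_0 = D_1/(1+r)^1 + D_2/(1+r)^2 + D_3/(1+r)^3 + D_4/(1+r)^4 + TV/(1+r)^4
    = 4.10022 + 4.23471 + 4.37362 + 4.51708 + 45.43651 = 62.66215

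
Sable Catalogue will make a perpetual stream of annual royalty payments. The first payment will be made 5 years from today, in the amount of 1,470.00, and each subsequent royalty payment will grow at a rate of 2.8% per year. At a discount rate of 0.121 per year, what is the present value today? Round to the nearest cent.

10009.49

Value at end of year 4: C₁ / (r − g) = 1,470.00 / (0.121 − 0.028) = 15,806.4516
Discount to today: PV = 15,806.4516 / (1 + 0.121)^4 = 15,806.4516 / 1.579147 = 10,009.49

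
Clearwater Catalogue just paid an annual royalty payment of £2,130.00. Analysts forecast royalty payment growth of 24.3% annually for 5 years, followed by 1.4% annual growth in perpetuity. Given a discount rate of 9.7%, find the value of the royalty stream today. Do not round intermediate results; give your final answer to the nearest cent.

£64339.10

D_1 = 2647.59000
D_2 = 3290.95437
D_3 = 4090.65628
D_4 = 5084.68576
D_5 = 6320.26440
Terminal value at year 5: TV = D_5×(1+g_2)/(r−g_2) = 6408.74810/0.083 = 77213.83252
P_0 = D_1/(1+r)^1 + D_2/(1+r)^2 + D_3/(1+r)^3 + D_4/(1+r)^4 + D_5/(1+r)^5 + TV/(1+r)^5
    = 2413.48222 + 2734.69317 + 3098.65415 + 3511.05480 + 3978.34195 + 48602.87630 = 64339.10259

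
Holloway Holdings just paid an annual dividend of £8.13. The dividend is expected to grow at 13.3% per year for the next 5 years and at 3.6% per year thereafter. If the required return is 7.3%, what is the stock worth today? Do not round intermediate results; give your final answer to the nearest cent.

£346.81

D_1 = 9.21129
D_2 = 10.43639
D_3 = 11.82443
D_4 = 13.39708
D_5 = 15.17889
Terminal value at year 5: TV = D_5×(1+g_2)/(r−g_2) = 15.72533/0.037 = 425.00900
P_0 = D_1/(1+r)^1 + D_2/(1+r)^2 + D_3/(1+r)^3 + D_4/(1+r)^4 + D_5/(1+r)^5 + TV/(1+r)^5
    = 8.58461 + 9.06465 + 9.57152 + 10.10674 + 10.67189 + 298.81302 = 346.81244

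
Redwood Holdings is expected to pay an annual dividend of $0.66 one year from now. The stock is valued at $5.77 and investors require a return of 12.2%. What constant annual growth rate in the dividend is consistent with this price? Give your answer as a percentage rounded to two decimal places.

0.76%

P = D₁/(r−g) ⇒ g = r − D₁/P = 0.122 − $0.66/$5.77 = 0.007615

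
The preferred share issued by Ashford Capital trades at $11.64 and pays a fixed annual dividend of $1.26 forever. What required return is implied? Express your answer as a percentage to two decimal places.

P = C/r ⇒ r = C/P = $1.26/$11.64 = 0.108247

10.82%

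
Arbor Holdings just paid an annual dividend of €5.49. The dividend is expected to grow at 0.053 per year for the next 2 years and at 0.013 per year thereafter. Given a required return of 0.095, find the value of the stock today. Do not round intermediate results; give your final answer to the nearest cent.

D_1 = 5.78097
D_2 = 6.08736
Terminal value at year 2: TV = D_2×(1+g_2)/(r−g_2) = 6.16650/0.082 = 75.20118
P_0 = D_1/(1+r)^1 + D_2/(1+r)^2 + TV/(1+r)^2
    = 5.27942 + 5.07693 + 62.71861 = 73.07496

€73.07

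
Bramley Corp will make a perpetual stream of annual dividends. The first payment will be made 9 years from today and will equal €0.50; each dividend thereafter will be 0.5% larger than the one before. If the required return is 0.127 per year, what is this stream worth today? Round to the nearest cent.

€1.57

Value at end of year 8: C₁ / (r − g) = €0.50 / (0.127 − 0.005) = €4.0984
Discount to today: PV = €4.0984 / (1 + 0.127)^8 = €4.0984 / 2.602504 = €1.57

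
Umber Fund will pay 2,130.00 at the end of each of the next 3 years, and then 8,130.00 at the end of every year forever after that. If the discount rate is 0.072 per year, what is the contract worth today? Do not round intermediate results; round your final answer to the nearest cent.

PV of 3-year annuity: 2,130.00 × [1 − (1+0.072)^−3] / 0.072 = 5569.43039
Perpetuity value at year 3: 8,130.00 / 0.072 = 112916.66667
PV of perpetuity: 112916.66667 / (1+0.072)^3 = 91658.69995
Total PV = 5569.43039 + 91658.69995 = 97228.13034

97228.13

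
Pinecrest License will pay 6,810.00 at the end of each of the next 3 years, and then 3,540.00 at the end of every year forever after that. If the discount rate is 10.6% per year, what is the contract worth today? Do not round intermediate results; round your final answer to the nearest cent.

41443.10

PV of 3-year annuity: 6,810.00 × [1 − (1+0.106)^−3] / 0.106 = 16758.15925
Perpetuity value at year 3: 3,540.00 / 0.106 = 33396.22642
PV of perpetuity: 33396.22642 / (1+0.106)^3 = 24684.93658
Total PV = 16758.15925 + 24684.93658 = 41443.09583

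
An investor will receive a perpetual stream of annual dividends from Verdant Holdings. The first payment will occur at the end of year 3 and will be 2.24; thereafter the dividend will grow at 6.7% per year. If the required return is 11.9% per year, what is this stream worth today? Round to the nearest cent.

34.40

Value at end of year 2: C₁ / (r − g) = 2.24 / (0.119 − 0.067) = 43.0769
Discount to today: PV = 43.0769 / (1 + 0.119)^2 = 43.0769 / 1.252161 = 34.40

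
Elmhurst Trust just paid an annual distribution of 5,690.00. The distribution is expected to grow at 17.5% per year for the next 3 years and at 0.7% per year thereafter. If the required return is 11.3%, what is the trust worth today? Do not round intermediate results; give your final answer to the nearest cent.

82644.39

D_1 = 6685.75000
D_2 = 7855.75625
D_3 = 9230.51359
Terminal value at year 3: TV = D_3×(1+g_2)/(r−g_2) = 9295.12719/0.106 = 87689.87914
P_0 = D_1/(1+r)^1 + D_2/(1+r)^2 + D_3/(1+r)^3 + TV/(1+r)^3
    = 6006.96316 + 6341.58285 + 6694.84264 + 63601.00503 = 82644.39369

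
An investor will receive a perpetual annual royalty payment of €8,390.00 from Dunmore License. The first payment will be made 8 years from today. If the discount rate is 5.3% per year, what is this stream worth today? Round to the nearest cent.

€110277.65

Value at end of year 7: C / r = €8,390.00 / 0.053 = €158,301.8868
Discount to today: PV = €158,301.8868 / (1 + 0.053)^7 = €158,301.8868 / 1.435485 = €110,277.65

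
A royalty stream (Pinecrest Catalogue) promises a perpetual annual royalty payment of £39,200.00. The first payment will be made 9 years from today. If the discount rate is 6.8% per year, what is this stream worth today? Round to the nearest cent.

Value at end of year 8: C / r = £39,200.00 / 0.068 = £576,470.5882
Discount to today: PV = £576,470.5882 / (1 + 0.068)^8 = £576,470.5882 / 1.692661 = £340,570.58

£340570.58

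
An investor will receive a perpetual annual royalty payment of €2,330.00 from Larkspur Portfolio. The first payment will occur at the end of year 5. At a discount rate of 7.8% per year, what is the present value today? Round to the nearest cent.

Value at end of year 4: C / r = €2,330.00 / 0.078 = €29,871.7949
Discount to today: PV = €29,871.7949 / (1 + 0.078)^4 = €29,871.7949 / 1.350439 = €22,120.06

€22120.06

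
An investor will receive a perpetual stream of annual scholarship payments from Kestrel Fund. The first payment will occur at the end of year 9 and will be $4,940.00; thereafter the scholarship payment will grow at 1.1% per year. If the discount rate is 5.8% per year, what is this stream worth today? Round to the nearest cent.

$66948.95

Value at end of year 8: C₁ / (r − g) = $4,940.00 / (0.058 − 0.011) = $105,106.3830
Discount to today: PV = $105,106.3830 / (1 + 0.058)^8 = $105,106.3830 / 1.569948 = $66,948.95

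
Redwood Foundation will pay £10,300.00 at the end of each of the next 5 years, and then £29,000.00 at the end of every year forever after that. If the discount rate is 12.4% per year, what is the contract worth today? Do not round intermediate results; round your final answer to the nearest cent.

£167124.32

PV of 5-year annuity: £10,300.00 × [1 − (1+0.124)^−5] / 0.124 = 36764.19711
Perpetuity value at year 5: £29,000.00 / 0.124 = 233870.96774
PV of perpetuity: 233870.96774 / (1+0.124)^5 = 130360.12150
Total PV = 36764.19711 + 130360.12150 = 167124.31861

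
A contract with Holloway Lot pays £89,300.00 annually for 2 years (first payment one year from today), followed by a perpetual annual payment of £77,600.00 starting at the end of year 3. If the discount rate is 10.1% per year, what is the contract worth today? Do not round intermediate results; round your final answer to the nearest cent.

£788595.40

PV of 2-year annuity: £89,300.00 × [1 − (1+0.101)^−2] / 0.101 = 154775.73439
Perpetuity value at year 2: £77,600.00 / 0.101 = 768316.83168
PV of perpetuity: 768316.83168 / (1+0.101)^2 = 633819.66496
Total PV = 154775.73439 + 633819.66496 = 788595.39935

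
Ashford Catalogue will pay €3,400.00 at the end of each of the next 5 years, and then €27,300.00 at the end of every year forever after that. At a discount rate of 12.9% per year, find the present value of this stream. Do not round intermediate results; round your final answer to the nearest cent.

PV of 5-year annuity: €3,400.00 × [1 − (1+0.129)^−5] / 0.129 = 11987.82232
Perpetuity value at year 5: €27,300.00 / 0.129 = 211627.90698
PV of perpetuity: 211627.90698 / (1+0.129)^5 = 115372.74538
Total PV = 11987.82232 + 115372.74538 = 127360.56770

€127360.57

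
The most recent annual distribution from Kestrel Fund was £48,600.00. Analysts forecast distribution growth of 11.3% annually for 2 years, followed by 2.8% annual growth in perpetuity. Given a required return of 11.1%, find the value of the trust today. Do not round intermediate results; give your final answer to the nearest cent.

D_1 = 54091.80000
D_2 = 60204.17340
Terminal value at year 2: TV = D_2×(1+g_2)/(r−g_2) = 61889.89026/0.083 = 745661.32838
P_0 = D_1/(1+r)^1 + D_2/(1+r)^2 + TV/(1+r)^2
    = 48687.48875 + 48775.13499 + 604106.49124 = 701569.11498

£701569.11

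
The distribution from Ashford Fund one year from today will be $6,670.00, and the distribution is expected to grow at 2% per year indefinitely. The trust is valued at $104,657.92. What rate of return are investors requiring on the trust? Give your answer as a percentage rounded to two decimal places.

P = D₁/(r − g) ⇒ r = D₁/P + g = $6,670.0000/$104,657.92 + 0.02 = 0.063731 + 0.02 = 0.083731

8.37%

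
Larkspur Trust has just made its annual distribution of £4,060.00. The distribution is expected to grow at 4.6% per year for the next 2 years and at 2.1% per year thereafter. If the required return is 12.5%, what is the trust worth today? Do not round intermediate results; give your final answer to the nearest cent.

£41741.66

D_1 = 4246.76000
D_2 = 4442.11096
Terminal value at year 2: TV = D_2×(1+g_2)/(r−g_2) = 4535.39529/0.104 = 43609.57010
P_0 = D_1/(1+r)^1 + D_2/(1+r)^2 + TV/(1+r)^2
    = 3774.89778 + 3509.81607 + 34456.94427 = 41741.65812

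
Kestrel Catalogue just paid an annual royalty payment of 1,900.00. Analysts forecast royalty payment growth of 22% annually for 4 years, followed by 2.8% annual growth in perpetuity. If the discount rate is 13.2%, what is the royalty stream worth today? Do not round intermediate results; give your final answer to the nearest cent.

D_1 = 2318.00000
D_2 = 2827.96000
D_3 = 3450.11120
D_4 = 4209.13566
Terminal value at year 4: TV = D_4×(1+g_2)/(r−g_2) = 4326.99146/0.104 = 41605.68714
P_0 = D_1/(1+r)^1 + D_2/(1+r)^2 + D_3/(1+r)^3 + D_4/(1+r)^4 + TV/(1+r)^4
    = 2047.70318 + 2206.88859 + 2378.44883 + 2563.34591 + 25337.68844 = 34534.07495

34534.07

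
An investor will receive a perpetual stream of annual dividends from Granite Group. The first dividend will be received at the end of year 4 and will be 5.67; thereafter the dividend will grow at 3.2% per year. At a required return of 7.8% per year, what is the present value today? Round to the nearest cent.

Value at end of year 3: C₁ / (r − g) = 5.67 / (0.078 − 0.032) = 123.2609
Discount to today: PV = 123.2609 / (1 + 0.078)^3 = 123.2609 / 1.252727 = 98.39

98.39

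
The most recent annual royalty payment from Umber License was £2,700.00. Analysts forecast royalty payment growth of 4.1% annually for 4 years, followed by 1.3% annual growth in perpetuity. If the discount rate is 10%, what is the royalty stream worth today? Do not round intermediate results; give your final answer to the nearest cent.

£34644.01

D_1 = 2810.70000
D_2 = 2925.93870
D_3 = 3045.90219
D_4 = 3170.78418
Terminal value at year 4: TV = D_4×(1+g_2)/(r−g_2) = 3212.00437/0.087 = 36919.59047
P_0 = D_1/(1+r)^1 + D_2/(1+r)^2 + D_3/(1+r)^3 + D_4/(1+r)^4 + TV/(1+r)^4
    = 2555.18182 + 2418.13116 + 2288.43139 + 2165.68826 + 25216.57706 = 34644.00968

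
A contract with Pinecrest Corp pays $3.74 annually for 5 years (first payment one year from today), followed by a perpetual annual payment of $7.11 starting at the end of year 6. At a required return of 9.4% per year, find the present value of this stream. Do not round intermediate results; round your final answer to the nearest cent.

$62.67

PV of 5-year annuity: $3.74 × [1 − (1+0.094)^−5] / 0.094 = 14.39756
Perpetuity value at year 5: $7.11 / 0.094 = 75.63830
PV of perpetuity: 75.63830 / (1+0.094)^5 = 48.26754
Total PV = 14.39756 + 48.26754 = 62.66510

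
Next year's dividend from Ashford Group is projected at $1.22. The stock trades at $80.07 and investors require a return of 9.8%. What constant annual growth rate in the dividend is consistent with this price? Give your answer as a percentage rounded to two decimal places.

8.28%

P = D₁/(r−g) ⇒ g = r − D₁/P = 0.098 − $1.22/$80.07 = 0.082763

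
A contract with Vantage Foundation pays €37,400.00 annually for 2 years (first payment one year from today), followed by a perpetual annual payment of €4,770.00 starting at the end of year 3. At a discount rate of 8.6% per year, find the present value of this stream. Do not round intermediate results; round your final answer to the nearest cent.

€113177.86

PV of 2-year annuity: €37,400.00 × [1 − (1+0.086)^−2] / 0.086 = 66149.45277
Perpetuity value at year 2: €4,770.00 / 0.086 = 55465.11628
PV of perpetuity: 55465.11628 / (1+0.086)^2 = 47028.40800
Total PV = 66149.45277 + 47028.40800 = 113177.86077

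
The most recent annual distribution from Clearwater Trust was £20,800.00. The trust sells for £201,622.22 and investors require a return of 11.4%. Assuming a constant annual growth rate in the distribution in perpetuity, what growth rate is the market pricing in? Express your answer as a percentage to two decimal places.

P = D₀(1+g)/(r−g) ⇒ P(r−g) = D₀(1+g) ⇒ g(P+D₀) = P·r − D₀
g = (P·r − D₀)/(P + D₀) = (£201,622.22×0.114 − £20,800.00) / (£201,622.22 + £20,800.00) = 0.009823

0.98%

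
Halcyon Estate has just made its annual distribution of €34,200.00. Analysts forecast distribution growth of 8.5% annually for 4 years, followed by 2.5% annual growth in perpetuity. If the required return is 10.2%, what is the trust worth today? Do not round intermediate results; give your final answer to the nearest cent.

D_1 = 37107.00000
D_2 = 40261.09500
D_3 = 43683.28807
D_4 = 47396.36756
Terminal value at year 4: TV = D_4×(1+g_2)/(r−g_2) = 48581.27675/0.077 = 630925.67208
P_0 = D_1/(1+r)^1 + D_2/(1+r)^2 + D_3/(1+r)^3 + D_4/(1+r)^4 + TV/(1+r)^4
    = 33672.41379 + 33152.96639 + 32641.53225 + 32137.98774 + 427810.87575 = 559415.77592

€559415.78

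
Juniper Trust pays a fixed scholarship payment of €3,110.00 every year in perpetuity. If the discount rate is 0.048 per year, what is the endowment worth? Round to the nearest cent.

€64791.67

Level perpetuity: PV = C / r = €3,110.00 / 0.048 = €64,791.67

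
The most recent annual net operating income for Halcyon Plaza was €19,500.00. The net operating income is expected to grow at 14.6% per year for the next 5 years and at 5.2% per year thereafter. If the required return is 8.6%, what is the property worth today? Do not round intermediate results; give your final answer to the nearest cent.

D_1 = 22347.00000
D_2 = 25609.66200
D_3 = 29348.67265
D_4 = 33633.57886
D_5 = 38544.08137
Terminal value at year 5: TV = D_5×(1+g_2)/(r−g_2) = 40548.37360/0.034 = 1192599.22365
P_0 = D_1/(1+r)^1 + D_2/(1+r)^2 + D_3/(1+r)^3 + D_4/(1+r)^4 + D_5/(1+r)^5 + TV/(1+r)^5
    = 20577.34807 + 21714.21813 + 22913.89868 + 24179.85994 + 25515.76380 + 789487.75058 = 904388.83919

€904388.84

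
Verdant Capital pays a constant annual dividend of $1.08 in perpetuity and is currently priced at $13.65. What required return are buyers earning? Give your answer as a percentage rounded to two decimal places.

P = C/r ⇒ r = C/P = $1.08/$13.65 = 0.079121

7.91%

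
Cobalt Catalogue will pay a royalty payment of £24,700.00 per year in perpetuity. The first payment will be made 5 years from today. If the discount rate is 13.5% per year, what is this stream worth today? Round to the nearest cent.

£110250.29

Value at end of year 4: C / r = £24,700.00 / 0.135 = £182,962.9630
Discount to today: PV = £182,962.9630 / (1 + 0.135)^4 = £182,962.9630 / 1.659524 = £110,250.29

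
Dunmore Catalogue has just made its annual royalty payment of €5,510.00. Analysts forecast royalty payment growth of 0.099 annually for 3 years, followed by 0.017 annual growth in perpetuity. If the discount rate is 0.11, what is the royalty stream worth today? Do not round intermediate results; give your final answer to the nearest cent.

D_1 = 6055.49000
D_2 = 6654.98351
D_3 = 7313.82688
Terminal value at year 3: TV = D_3×(1+g_2)/(r−g_2) = 7438.16193/0.093 = 79980.23585
P_0 = D_1/(1+r)^1 + D_2/(1+r)^2 + D_3/(1+r)^3 + TV/(1+r)^3
    = 5455.39640 + 5401.33391 + 5347.80718 + 58480.85913 = 74685.39661

€74685.40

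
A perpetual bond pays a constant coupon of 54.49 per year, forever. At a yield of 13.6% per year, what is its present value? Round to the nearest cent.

Level perpetuity: PV = C / r = 54.49 / 0.136 = 400.66

400.66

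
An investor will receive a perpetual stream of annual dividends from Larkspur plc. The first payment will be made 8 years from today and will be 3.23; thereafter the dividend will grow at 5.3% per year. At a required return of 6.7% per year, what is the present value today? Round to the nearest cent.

146.53

Value at end of year 7: C₁ / (r − g) = 3.23 / (0.067 − 0.053) = 230.7143
Discount to today: PV = 230.7143 / (1 + 0.067)^7 = 230.7143 / 1.574530 = 146.53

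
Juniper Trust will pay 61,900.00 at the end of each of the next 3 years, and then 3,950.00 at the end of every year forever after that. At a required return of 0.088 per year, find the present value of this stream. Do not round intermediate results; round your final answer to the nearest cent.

192099.33

PV of 3-year annuity: 61,900.00 × [1 − (1+0.088)^−3] / 0.088 = 157247.32911
Perpetuity value at year 3: 3,950.00 / 0.088 = 44886.36364
PV of perpetuity: 44886.36364 / (1+0.088)^3 = 34852.00257
Total PV = 157247.32911 + 34852.00257 = 192099.33168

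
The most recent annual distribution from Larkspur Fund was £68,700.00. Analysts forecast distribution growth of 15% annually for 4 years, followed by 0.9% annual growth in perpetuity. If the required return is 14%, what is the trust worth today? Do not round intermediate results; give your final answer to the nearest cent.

D_1 = 79005.00000
D_2 = 90855.75000
D_3 = 104484.11250
D_4 = 120156.72937
Terminal value at year 4: TV = D_4×(1+g_2)/(r−g_2) = 121238.13994/0.131 = 925481.98427
P_0 = D_1/(1+r)^1 + D_2/(1+r)^2 + D_3/(1+r)^3 + D_4/(1+r)^4 + TV/(1+r)^4
    = 69302.63158 + 69910.54940 + 70523.79983 + 71142.42966 + 547959.62995 = 828839.04042

£828839.04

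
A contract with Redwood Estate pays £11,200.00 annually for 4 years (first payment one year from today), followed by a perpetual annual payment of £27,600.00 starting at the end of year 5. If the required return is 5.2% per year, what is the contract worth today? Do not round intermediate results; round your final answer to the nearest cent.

PV of 4-year annuity: £11,200.00 × [1 − (1+0.052)^−4] / 0.052 = 39530.83061
Perpetuity value at year 4: £27,600.00 / 0.052 = 530769.23077
PV of perpetuity: 530769.23077 / (1+0.052)^4 = 433353.96963
Total PV = 39530.83061 + 433353.96963 = 472884.80023

£472884.80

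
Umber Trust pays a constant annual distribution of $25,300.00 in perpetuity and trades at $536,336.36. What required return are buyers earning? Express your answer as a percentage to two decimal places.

4.72%

P = C/r ⇒ r = C/P = $25,300.00/$536,336.36 = 0.047172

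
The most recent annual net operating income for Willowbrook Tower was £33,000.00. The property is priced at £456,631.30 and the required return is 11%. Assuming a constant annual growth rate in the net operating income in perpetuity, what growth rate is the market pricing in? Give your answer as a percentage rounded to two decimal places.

P = D₀(1+g)/(r−g) ⇒ P(r−g) = D₀(1+g) ⇒ g(P+D₀) = P·r − D₀
g = (P·r − D₀)/(P + D₀) = (£456,631.30×0.11 − £33,000.00) / (£456,631.30 + £33,000.00) = 0.035189

3.52%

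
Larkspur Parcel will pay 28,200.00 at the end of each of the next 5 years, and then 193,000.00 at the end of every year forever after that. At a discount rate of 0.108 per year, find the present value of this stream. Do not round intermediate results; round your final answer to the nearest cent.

1174876.39

PV of 5-year annuity: 28,200.00 × [1 − (1+0.108)^−5] / 0.108 = 104750.79100
Perpetuity value at year 5: 193,000.00 / 0.108 = 1787037.03704
PV of perpetuity: 1787037.03704 / (1+0.108)^5 = 1070125.59507
Total PV = 104750.79100 + 1070125.59507 = 1174876.38607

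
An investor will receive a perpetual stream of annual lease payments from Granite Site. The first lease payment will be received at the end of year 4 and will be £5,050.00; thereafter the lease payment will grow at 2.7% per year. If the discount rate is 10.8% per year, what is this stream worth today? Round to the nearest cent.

£45833.93

Value at end of year 3: C₁ / (r − g) = £5,050.00 / (0.108 − 0.027) = £62,345.6790
Discount to today: PV = £62,345.6790 / (1 + 0.108)^3 = £62,345.6790 / 1.360252 = £45,833.93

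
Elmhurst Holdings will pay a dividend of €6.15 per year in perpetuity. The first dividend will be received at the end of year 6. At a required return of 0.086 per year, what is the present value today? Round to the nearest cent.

€47.34

Value at end of year 5: C / r = €6.15 / 0.086 = €71.5116
Discount to today: PV = €71.5116 / (1 + 0.086)^5 = €71.5116 / 1.510599 = €47.34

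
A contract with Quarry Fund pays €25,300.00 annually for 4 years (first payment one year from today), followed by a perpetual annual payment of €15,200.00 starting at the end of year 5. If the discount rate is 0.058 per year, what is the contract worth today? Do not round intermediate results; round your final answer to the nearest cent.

PV of 4-year annuity: €25,300.00 × [1 − (1+0.058)^−4] / 0.058 = 88070.15767
Perpetuity value at year 4: €15,200.00 / 0.058 = 262068.96552
PV of perpetuity: 262068.96552 / (1+0.058)^4 = 209157.25024
Total PV = 88070.15767 + 209157.25024 = 297227.40791

€297227.41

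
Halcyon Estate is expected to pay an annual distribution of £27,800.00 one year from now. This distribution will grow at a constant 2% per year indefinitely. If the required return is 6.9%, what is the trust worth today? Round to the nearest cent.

Growing perpetuity: P = D₁ / (r − g) = £27,800.0000 / (0.069 − 0.02) = £567,346.94

£567346.94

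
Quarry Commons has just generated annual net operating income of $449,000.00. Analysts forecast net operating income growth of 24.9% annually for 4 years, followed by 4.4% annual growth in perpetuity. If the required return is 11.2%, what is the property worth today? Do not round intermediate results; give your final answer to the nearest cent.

$13393191.76

D_1 = 560801.00000
D_2 = 700440.44900
D_3 = 874850.12080
D_4 = 1092687.80088
Terminal value at year 4: TV = D_4×(1+g_2)/(r−g_2) = 1140766.06412/0.068 = 16775971.53116
P_0 = D_1/(1+r)^1 + D_2/(1+r)^2 + D_3/(1+r)^3 + D_4/(1+r)^4 + TV/(1+r)^4
    = 504317.44604 + 566450.08103 + 636237.54605 + 714622.92717 + 10971563.76427 = 13393191.76457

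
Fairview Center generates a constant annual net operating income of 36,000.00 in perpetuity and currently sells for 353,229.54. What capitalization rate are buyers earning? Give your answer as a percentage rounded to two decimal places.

10.19%

P = C/r ⇒ r = C/P = 36,000.00/353,229.54 = 0.101917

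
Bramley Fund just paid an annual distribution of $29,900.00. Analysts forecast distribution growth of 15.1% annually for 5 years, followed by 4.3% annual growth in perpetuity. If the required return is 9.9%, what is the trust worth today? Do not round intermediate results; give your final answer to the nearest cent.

$873815.02

D_1 = 34414.90000
D_2 = 39611.54990
D_3 = 45592.89393
D_4 = 52477.42092
D_5 = 60401.51148
Terminal value at year 5: TV = D_5×(1+g_2)/(r−g_2) = 62998.77647/0.056 = 1124978.15127
P_0 = D_1/(1+r)^1 + D_2/(1+r)^2 + D_3/(1+r)^3 + D_4/(1+r)^4 + D_5/(1+r)^5 + TV/(1+r)^5
    = 31314.74067 + 32796.42085 + 34348.20782 + 35973.41875 + 37675.52774 + 701706.70407 = 873815.01990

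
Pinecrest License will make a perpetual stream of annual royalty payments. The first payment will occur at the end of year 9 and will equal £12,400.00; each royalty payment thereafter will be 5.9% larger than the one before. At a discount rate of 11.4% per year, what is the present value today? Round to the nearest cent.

£95055.55

Value at end of year 8: C₁ / (r − g) = £12,400.00 / (0.114 − 0.059) = £225,454.5455
Discount to today: PV = £225,454.5455 / (1 + 0.114)^8 = £225,454.5455 / 2.371819 = £95,055.55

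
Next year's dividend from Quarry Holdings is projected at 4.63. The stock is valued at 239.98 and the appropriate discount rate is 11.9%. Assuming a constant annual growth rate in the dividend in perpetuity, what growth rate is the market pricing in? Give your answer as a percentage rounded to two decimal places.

P = D₁/(r−g) ⇒ g = r − D₁/P = 0.119 − 4.63/239.98 = 0.099707

9.97%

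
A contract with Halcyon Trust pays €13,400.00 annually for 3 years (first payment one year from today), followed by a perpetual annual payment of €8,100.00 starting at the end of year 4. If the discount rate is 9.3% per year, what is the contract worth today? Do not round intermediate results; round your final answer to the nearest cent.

PV of 3-year annuity: €13,400.00 × [1 − (1+0.093)^−3] / 0.093 = 33738.80974
Perpetuity value at year 3: €8,100.00 / 0.093 = 87096.77419
PV of perpetuity: 87096.77419 / (1+0.093)^3 = 66702.41905
Total PV = 33738.80974 + 66702.41905 = 100441.22879

€100441.23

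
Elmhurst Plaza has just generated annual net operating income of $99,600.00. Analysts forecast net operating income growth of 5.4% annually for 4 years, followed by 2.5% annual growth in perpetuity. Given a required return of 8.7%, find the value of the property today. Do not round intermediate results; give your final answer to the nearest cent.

$1824645.77

D_1 = 104978.40000
D_2 = 110647.23360
D_3 = 116622.18421
D_4 = 122919.78216
Terminal value at year 4: TV = D_4×(1+g_2)/(r−g_2) = 125992.77672/0.062 = 2032141.55994
P_0 = D_1/(1+r)^1 + D_2/(1+r)^2 + D_3/(1+r)^3 + D_4/(1+r)^4 + TV/(1+r)^4
    = 96576.26495 + 93644.32682 + 90801.39878 + 88044.77858 + 1455579.00065 = 1824645.76977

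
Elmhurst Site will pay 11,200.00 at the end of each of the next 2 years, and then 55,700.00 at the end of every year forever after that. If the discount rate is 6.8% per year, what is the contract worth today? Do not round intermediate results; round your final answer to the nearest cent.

PV of 2-year annuity: 11,200.00 × [1 − (1+0.068)^−2] / 0.068 = 20306.07808
Perpetuity value at year 2: 55,700.00 / 0.068 = 819117.64706
PV of perpetuity: 819117.64706 / (1+0.068)^2 = 718131.16948
Total PV = 20306.07808 + 718131.16948 = 738437.24756

738437.25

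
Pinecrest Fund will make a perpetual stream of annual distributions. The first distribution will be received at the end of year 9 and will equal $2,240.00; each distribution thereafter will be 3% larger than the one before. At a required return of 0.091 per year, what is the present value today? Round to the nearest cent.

Value at end of year 8: C₁ / (r − g) = $2,240.00 / (0.091 − 0.03) = $36,721.3115
Discount to today: PV = $36,721.3115 / (1 + 0.091)^8 = $36,721.3115 / 2.007234 = $18,294.48

$18294.48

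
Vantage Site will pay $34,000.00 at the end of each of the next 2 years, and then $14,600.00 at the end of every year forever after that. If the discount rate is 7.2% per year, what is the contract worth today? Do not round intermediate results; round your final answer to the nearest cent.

PV of 2-year annuity: $34,000.00 × [1 − (1+0.072)^−2] / 0.072 = 61302.62865
Perpetuity value at year 2: $14,600.00 / 0.072 = 202777.77778
PV of perpetuity: 202777.77778 / (1+0.072)^2 = 176453.70783
Total PV = 61302.62865 + 176453.70783 = 237756.33648

$237756.34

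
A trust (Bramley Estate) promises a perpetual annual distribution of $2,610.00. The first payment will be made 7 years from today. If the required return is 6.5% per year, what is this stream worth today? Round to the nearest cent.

$27518.80

Value at end of year 6: C / r = $2,610.00 / 0.065 = $40,153.8462
Discount to today: PV = $40,153.8462 / (1 + 0.065)^6 = $40,153.8462 / 1.459142 = $27,518.80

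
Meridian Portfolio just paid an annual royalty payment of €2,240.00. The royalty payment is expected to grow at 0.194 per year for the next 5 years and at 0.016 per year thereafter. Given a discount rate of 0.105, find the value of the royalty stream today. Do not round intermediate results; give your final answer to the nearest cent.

€51882.08

D_1 = 2674.56000
D_2 = 3193.42464
D_3 = 3812.94902
D_4 = 4552.66113
D_5 = 5435.87739
Terminal value at year 5: TV = D_5×(1+g_2)/(r−g_2) = 5522.85143/0.089 = 62054.51042
P_0 = D_1/(1+r)^1 + D_2/(1+r)^2 + D_3/(1+r)^3 + D_4/(1+r)^4 + D_5/(1+r)^5 + TV/(1+r)^5
    = 2420.41629 + 2615.36385 + 2826.01306 + 3053.62859 + 3299.57696 + 37667.08079 = 51882.07953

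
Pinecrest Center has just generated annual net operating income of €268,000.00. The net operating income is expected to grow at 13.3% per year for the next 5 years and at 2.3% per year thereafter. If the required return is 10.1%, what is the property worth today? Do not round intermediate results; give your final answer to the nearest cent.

D_1 = 303644.00000
D_2 = 344028.65200
D_3 = 389784.46272
D_4 = 441625.79626
D_5 = 500362.02716
Terminal value at year 5: TV = D_5×(1+g_2)/(r−g_2) = 511870.35378/0.078 = 6562440.43313
P_0 = D_1/(1+r)^1 + D_2/(1+r)^2 + D_3/(1+r)^3 + D_4/(1+r)^4 + D_5/(1+r)^5 + TV/(1+r)^5
    = 275789.28247 + 283804.95644 + 292053.60186 + 300541.98992 + 309277.08863 + 4056287.97011 = 5517754.88943

€5517754.89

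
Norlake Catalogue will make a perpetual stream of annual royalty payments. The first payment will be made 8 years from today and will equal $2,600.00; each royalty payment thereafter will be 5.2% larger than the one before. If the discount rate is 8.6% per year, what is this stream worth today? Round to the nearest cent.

$42922.56

Value at end of year 7: C₁ / (r − g) = $2,600.00 / (0.086 − 0.052) = $76,470.5882
Discount to today: PV = $76,470.5882 / (1 + 0.086)^7 = $76,470.5882 / 1.781594 = $42,922.56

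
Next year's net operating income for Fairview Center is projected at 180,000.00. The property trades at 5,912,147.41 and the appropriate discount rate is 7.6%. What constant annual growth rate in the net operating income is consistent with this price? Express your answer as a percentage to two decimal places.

P = D₁/(r−g) ⇒ g = r − D₁/P = 0.076 − 180,000.00/5,912,147.41 = 0.045554

4.56%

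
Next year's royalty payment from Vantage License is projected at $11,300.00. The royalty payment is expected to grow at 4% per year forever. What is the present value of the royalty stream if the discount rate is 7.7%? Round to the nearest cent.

$305405.41

Growing perpetuity: P = D₁ / (r − g) = $11,300.0000 / (0.077 − 0.04) = $305,405.41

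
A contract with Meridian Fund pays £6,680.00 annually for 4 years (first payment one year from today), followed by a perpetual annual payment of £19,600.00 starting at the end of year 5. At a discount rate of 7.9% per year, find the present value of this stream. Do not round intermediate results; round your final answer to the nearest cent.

£205213.16

PV of 4-year annuity: £6,680.00 × [1 − (1+0.079)^−4] / 0.079 = 22174.34464
Perpetuity value at year 4: £19,600.00 / 0.079 = 248101.26582
PV of perpetuity: 248101.26582 / (1+0.079)^4 = 183038.81747
Total PV = 22174.34464 + 183038.81747 = 205213.16211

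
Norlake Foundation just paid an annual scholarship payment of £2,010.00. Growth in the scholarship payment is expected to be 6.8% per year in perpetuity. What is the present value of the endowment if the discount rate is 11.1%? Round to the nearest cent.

£49922.79

D₁ = D₀ × (1 + g) = £2,010.00 × 1.068 = £2,146.6800
Growing perpetuity: P = D₁ / (r − g) = £2,146.6800 / (0.111 − 0.068) = £49,922.79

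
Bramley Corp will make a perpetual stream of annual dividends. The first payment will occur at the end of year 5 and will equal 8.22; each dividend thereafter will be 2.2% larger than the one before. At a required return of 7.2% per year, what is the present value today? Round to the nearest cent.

Value at end of year 4: C₁ / (r − g) = 8.22 / (0.072 − 0.022) = 164.4000
Discount to today: PV = 164.4000 / (1 + 0.072)^4 = 164.4000 / 1.320624 = 124.49

124.49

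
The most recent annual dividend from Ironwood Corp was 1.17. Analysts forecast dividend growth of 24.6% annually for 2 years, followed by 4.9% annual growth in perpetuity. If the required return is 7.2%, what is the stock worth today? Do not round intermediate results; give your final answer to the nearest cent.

D_1 = 1.45782
D_2 = 1.81644
Terminal value at year 2: TV = D_2×(1+g_2)/(r−g_2) = 1.90545/0.023 = 82.84563
P_0 = D_1/(1+r)^1 + D_2/(1+r)^2 + TV/(1+r)^2
    = 1.35991 + 1.58064 + 72.09083 = 75.03137

75.03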